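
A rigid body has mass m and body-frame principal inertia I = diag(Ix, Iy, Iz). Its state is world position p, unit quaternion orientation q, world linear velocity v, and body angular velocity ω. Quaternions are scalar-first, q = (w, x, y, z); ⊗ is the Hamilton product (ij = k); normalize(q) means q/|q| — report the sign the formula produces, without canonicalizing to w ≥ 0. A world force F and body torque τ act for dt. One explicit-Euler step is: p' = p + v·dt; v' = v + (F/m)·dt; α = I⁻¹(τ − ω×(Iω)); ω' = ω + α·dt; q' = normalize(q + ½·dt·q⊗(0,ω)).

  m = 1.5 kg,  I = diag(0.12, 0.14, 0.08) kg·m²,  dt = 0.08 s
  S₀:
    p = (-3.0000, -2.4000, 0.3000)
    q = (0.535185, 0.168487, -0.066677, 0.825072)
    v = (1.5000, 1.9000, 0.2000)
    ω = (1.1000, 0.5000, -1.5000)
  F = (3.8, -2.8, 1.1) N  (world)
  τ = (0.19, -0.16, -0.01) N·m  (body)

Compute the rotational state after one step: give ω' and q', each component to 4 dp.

gyro term ω×Iω = (0.0450, -0.0660, 0.0110)
angular accel α = (1.2083, -0.6714, -0.2625)
ω + α·dt = (1.1967, 0.4463, -1.5210)
q⊗(0,ω) = (1.0856108, 0.2761830, 1.4279022, -0.6451893)
q' = normalize(q + ½dt·q⊗(0,ω)) = (0.5769, 0.1790, -0.0095, 0.7969)

ω' = (1.1967, 0.4463, -1.5210)
q' = (0.5769, 0.1790, -0.0095, 0.7969)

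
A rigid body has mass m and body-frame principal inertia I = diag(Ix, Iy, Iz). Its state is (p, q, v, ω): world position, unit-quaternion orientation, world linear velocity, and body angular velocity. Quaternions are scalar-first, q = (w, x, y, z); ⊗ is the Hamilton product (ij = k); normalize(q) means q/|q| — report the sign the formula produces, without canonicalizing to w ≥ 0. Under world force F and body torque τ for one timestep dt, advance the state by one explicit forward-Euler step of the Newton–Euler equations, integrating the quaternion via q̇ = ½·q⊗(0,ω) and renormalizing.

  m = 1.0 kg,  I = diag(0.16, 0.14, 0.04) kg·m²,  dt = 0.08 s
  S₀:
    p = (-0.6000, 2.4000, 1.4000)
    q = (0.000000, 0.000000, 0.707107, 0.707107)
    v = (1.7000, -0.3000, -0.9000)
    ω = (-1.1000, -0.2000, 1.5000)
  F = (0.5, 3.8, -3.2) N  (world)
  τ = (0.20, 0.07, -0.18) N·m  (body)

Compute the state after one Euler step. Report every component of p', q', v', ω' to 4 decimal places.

p' = (-0.4640, 2.3760, 1.3280)
q' = (-0.0367, 0.0479, 0.6741, 0.7362)
v' = (1.7400, 0.0040, -1.1560)
ω' = (-1.0150, -0.0469, 1.1488)

precession coupling ω×(Iω) = (0.0300, -0.1980, -0.0044)
angular accel α = (1.0625, 1.9143, -4.3900)
new body rate ω' = (-1.0150, -0.0469, 1.1488)
2q̇ = q⊗(0,ω) = (-0.9192391, 1.2020819, -0.7778177, 0.7778177)
q' = normalize(q + ½dt·q⊗(0,ω)) = (-0.0367, 0.0479, 0.6741, 0.7362)
p' = p + v·dt = (-0.4640, 2.3760, 1.3280)
v + (F/m)dt = (1.7400, 0.0040, -1.1560)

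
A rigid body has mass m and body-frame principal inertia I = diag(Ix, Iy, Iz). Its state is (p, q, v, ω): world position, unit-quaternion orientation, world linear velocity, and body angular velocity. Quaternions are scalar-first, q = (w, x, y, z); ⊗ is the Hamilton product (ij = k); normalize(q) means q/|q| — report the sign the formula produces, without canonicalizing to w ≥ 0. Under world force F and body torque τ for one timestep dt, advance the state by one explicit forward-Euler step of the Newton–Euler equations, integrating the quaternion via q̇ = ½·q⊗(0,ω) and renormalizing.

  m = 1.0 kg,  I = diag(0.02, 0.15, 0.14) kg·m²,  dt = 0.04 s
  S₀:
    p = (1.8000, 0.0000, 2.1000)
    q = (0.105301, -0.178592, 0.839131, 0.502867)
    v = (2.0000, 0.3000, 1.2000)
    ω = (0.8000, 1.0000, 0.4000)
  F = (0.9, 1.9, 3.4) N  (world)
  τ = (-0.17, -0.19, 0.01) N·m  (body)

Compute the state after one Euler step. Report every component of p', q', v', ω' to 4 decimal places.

angular accel α = (-8.3000, -1.0107, -0.6714)
ω + α·dt = (0.4680, 0.9596, 0.3731)
q⊗(0,ω) = (-0.8974042, -0.0829738, 0.5790314, -0.8077764)
q' = normalize(q + ½dt·q⊗(0,ω)) = (0.0873, -0.1802, 0.8504, 0.4865)
a = F/m = (0.9000, 1.9000, 3.4000)
p + v·dt = (1.8800, 0.0120, 2.1480)
new velocity v' = (2.0360, 0.3760, 1.3360)

p' = (1.8800, 0.0120, 2.1480)
q' = (0.0873, -0.1802, 0.8504, 0.4865)
v' = (2.0360, 0.3760, 1.3360)
ω' = (0.4680, 0.9596, 0.3731)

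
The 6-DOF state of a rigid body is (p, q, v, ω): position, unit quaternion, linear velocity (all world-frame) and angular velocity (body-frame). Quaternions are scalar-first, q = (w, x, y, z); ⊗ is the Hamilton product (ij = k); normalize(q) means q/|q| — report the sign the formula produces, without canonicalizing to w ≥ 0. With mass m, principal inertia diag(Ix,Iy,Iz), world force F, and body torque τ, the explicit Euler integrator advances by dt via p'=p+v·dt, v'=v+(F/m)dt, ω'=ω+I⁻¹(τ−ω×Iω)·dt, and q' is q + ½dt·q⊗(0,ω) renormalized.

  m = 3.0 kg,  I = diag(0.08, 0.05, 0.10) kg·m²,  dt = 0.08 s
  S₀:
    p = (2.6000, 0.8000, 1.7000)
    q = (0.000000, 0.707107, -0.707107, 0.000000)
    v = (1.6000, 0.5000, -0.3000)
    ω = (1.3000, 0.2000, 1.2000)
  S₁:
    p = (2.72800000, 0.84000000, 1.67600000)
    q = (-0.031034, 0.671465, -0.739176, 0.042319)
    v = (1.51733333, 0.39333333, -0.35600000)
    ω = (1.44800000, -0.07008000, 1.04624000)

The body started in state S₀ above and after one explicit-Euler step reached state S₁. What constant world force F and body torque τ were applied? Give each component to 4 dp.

ω₁ − ω₀ = (0.14800000, -0.27008000, -0.15376000)
ω₀×(Iω₀) = (0.0120, -0.0312, -0.0078)
applied torque τ = (0.1600, -0.2000, -0.2000)
Δv = v₁−v₀ = (-0.08266667, -0.10666667, -0.05600000)
F = m·Δv/dt = (-3.1000, -4.0000, -2.1000)

F = (-3.1000, -4.0000, -2.1000)
τ = (0.1600, -0.2000, -0.2000)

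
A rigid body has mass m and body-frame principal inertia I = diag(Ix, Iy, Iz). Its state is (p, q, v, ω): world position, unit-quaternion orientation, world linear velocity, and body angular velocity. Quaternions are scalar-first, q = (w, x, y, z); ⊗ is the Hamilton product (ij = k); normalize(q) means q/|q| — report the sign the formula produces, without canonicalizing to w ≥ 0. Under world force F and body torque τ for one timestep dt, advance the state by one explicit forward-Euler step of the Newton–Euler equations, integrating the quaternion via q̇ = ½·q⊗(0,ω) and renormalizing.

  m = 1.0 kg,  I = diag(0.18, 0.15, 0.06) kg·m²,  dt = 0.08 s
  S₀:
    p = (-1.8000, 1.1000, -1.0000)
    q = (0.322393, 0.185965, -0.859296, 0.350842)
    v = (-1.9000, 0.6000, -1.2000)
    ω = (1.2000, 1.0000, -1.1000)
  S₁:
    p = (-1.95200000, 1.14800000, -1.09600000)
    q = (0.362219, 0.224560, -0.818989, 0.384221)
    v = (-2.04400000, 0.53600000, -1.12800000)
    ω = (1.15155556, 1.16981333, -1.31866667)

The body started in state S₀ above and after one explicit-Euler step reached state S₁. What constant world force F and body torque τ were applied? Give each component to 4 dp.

velocity change Δv = (-0.14400000, -0.06400000, 0.07200000)
m·(v₁−v₀)/dt = (-1.8000, -0.8000, 0.9000)
Δω = ω₁−ω₀ = (-0.04844444, 0.16981333, -0.21866667)
precession coupling = (0.0990, -0.1584, -0.0360)
τ = I·(Δω/dt) + ω₀×(Iω₀) = (-0.0100, 0.1600, -0.2000)

F = (-1.8000, -0.8000, 0.9000)
τ = (-0.0100, 0.1600, -0.2000)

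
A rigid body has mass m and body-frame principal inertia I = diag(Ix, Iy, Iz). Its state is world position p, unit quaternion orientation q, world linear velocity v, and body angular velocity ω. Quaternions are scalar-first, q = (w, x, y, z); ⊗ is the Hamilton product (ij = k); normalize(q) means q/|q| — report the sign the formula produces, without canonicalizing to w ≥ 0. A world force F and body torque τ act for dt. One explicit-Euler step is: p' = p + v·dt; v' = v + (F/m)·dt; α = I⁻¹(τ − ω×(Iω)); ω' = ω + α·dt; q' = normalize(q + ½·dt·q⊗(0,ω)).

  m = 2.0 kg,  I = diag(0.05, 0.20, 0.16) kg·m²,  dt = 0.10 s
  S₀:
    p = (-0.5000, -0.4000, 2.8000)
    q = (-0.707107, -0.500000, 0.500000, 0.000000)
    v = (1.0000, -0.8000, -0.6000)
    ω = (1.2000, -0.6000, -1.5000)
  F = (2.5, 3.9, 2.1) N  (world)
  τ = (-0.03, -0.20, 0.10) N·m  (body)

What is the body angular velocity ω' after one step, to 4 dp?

precession coupling ω×(Iω) = (-0.0360, 0.1980, -0.1080)
angular accel α = (0.1200, -1.9900, 1.3000)
ω + α·dt = (1.2120, -0.7990, -1.3700)

ω' = (1.2120, -0.7990, -1.3700)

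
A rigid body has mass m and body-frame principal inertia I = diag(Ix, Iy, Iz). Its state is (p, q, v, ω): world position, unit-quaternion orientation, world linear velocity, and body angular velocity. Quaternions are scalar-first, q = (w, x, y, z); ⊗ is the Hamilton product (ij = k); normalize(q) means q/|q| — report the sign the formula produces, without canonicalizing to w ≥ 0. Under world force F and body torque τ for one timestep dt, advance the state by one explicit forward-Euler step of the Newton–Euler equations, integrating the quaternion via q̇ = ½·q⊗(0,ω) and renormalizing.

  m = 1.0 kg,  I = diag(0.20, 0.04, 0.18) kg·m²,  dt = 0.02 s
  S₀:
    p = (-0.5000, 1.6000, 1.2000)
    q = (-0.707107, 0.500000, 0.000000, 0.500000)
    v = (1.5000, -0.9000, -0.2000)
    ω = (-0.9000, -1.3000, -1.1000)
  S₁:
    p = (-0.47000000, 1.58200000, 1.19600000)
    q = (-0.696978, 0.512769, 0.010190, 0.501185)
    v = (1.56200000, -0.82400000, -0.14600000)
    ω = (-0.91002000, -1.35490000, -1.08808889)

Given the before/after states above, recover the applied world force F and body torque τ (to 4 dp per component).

F = (3.1000, 3.8000, 2.7000)
τ = (0.1000, -0.0900, -0.0800)

ω₁ − ω₀ = (-0.01002000, -0.05490000, 0.01191111)
ω₀×(Iω₀) = (0.2002, 0.0198, -0.1872)
applied torque τ = (0.1000, -0.0900, -0.0800)
v₁ − v₀ = (0.06200000, 0.07600000, 0.05400000)
applied force F = (3.1000, 3.8000, 2.7000)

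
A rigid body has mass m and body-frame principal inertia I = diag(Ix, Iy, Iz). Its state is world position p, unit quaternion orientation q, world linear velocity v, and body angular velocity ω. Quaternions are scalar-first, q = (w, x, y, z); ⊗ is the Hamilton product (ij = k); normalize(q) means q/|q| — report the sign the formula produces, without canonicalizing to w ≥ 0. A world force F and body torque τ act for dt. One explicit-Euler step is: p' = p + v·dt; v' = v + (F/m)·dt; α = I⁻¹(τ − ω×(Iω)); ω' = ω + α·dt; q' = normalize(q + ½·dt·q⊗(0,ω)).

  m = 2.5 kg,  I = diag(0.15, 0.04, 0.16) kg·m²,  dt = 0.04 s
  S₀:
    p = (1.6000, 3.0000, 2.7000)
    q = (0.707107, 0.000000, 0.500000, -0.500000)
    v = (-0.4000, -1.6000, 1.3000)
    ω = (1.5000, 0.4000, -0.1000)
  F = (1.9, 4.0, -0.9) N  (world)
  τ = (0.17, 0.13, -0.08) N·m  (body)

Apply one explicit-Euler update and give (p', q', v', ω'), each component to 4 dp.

α = I⁻¹(τ − ω×Iω) = (1.1653, 3.2125, -0.0875)
new body rate ω' = (1.5466, 0.5285, -0.1035)
2q̇ = q⊗(0,ω) = (-0.2500000, 1.2106605, -0.4671572, -0.8207107)
updated quaternion q' = (0.7018, 0.0242, 0.4904, -0.5162)
a = (0.7600, 1.6000, -0.3600)
p' = p + v·dt = (1.5840, 2.9360, 2.7520)
v + (F/m)dt = (-0.3696, -1.5360, 1.2856)

p' = (1.5840, 2.9360, 2.7520)
q' = (0.7018, 0.0242, 0.4904, -0.5162)
v' = (-0.3696, -1.5360, 1.2856)
ω' = (1.5466, 0.5285, -0.1035)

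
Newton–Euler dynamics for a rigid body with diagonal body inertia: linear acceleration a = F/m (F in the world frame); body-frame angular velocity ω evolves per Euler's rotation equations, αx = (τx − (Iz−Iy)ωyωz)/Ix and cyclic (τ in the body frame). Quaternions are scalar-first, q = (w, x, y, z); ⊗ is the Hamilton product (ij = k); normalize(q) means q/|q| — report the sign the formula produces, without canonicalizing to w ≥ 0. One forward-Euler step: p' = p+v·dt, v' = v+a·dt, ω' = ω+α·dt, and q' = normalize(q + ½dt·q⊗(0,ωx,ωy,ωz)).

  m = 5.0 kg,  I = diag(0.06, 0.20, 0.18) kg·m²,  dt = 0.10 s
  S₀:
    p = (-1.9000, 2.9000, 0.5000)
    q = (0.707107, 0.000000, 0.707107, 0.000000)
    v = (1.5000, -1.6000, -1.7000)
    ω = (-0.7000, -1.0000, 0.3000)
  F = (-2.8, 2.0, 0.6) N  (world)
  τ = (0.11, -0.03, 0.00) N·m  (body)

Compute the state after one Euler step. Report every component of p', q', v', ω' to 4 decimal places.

(τ − ω×Iω)/I = (1.7333, -0.2760, -0.5444)
ω' = ω + α·dt = (-0.5267, -1.0276, 0.2456)
Hamilton product q⊗(0,ω) = (0.7071070, -0.2828428, -0.7071070, 0.7071070)
q + ½dt·q⊗(0,ω), renormalized = (0.7410, -0.0141, 0.6704, 0.0353)
p + v·dt = (-1.7500, 2.7400, 0.3300)
v' = v + a·dt = (1.4440, -1.5600, -1.6880)

p' = (-1.7500, 2.7400, 0.3300)
q' = (0.7410, -0.0141, 0.6704, 0.0353)
v' = (1.4440, -1.5600, -1.6880)
ω' = (-0.5267, -1.0276, 0.2456)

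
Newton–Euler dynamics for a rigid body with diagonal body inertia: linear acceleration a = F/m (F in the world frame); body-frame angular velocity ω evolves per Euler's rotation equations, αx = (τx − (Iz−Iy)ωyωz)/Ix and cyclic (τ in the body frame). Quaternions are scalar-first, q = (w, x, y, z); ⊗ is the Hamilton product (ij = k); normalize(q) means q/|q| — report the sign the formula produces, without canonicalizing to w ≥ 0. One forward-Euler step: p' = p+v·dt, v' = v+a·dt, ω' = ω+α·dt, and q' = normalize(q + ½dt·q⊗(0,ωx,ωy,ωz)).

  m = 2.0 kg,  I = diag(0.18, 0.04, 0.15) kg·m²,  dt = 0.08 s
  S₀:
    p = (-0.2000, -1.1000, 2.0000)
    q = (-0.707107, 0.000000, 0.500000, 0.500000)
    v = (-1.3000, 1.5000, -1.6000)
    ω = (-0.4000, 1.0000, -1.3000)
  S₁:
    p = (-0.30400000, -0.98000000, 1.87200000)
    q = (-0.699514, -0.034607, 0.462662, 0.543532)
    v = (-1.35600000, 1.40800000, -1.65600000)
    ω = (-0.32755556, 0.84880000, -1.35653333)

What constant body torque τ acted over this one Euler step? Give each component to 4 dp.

ω₁ − ω₀ = (0.07244444, -0.15120000, -0.05653333)
precession coupling = (-0.1430, 0.0156, 0.0560)
applied torque τ = (0.0200, -0.0600, -0.0500)

τ = (0.0200, -0.0600, -0.0500)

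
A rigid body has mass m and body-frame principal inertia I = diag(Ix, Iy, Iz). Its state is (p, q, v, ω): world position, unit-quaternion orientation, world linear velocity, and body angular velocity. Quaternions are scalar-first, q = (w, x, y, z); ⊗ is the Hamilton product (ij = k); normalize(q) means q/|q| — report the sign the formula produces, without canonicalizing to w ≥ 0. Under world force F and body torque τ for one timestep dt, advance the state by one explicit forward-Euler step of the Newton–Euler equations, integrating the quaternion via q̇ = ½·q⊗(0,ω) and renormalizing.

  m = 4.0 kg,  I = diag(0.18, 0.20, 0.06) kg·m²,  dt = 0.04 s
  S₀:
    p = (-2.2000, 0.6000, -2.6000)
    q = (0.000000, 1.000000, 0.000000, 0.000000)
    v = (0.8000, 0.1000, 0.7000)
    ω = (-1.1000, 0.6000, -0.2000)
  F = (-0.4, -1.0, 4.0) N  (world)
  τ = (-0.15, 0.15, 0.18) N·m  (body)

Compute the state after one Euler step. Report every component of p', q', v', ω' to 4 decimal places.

p' = (-2.1680, 0.6040, -2.5720)
q' = (0.0220, 0.9997, 0.0040, 0.0120)
v' = (0.7960, 0.0900, 0.7400)
ω' = (-1.1371, 0.6247, -0.0712)

p' = p + v·dt = (-2.1680, 0.6040, -2.5720)
v + (F/m)dt = (0.7960, 0.0900, 0.7400)
angular accel α = (-0.9267, 0.6180, 3.2200)
ω + α·dt = (-1.1371, 0.6247, -0.0712)
q⊗(0,ω) = (1.1000000, 0.0000000, 0.2000000, 0.6000000)
updated quaternion q' = (0.0220, 0.9997, 0.0040, 0.0120)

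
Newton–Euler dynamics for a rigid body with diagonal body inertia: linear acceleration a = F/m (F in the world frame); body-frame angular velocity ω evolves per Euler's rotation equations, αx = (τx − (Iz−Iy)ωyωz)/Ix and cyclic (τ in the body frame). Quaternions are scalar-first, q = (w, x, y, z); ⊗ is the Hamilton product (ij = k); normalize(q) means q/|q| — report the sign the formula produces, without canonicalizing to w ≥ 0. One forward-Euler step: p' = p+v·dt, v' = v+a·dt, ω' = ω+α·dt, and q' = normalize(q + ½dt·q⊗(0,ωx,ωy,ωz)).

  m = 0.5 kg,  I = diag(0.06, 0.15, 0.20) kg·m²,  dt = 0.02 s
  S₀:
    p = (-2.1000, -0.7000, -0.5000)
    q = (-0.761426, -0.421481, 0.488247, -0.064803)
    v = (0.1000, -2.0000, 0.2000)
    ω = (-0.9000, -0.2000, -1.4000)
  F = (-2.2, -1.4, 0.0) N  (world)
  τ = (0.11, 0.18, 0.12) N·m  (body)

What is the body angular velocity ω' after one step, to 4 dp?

ω' = (-0.8680, -0.1525, -1.3896)

precession coupling ω×(Iω) = (0.0140, -0.1764, 0.0162)
(τ − ω×Iω)/I = (1.6000, 2.3760, 0.5190)
ω + α·dt = (-0.8680, -0.1525, -1.3896)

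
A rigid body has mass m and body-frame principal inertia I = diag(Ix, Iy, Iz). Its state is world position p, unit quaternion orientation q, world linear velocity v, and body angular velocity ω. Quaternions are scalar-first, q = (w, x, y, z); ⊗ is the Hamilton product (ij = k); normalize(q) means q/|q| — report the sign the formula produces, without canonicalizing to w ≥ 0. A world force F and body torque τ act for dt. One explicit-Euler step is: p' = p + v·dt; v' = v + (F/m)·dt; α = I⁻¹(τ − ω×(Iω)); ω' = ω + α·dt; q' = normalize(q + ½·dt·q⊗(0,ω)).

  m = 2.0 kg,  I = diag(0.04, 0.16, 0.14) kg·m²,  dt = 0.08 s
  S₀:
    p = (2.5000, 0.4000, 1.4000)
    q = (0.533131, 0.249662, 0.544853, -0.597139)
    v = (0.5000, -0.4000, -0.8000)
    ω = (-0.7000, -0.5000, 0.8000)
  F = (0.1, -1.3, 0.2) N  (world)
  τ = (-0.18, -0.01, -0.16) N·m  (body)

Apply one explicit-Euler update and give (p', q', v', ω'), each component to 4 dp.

p' = (2.5400, 0.3680, 1.3360)
q' = (0.5695, 0.2400, 0.5423, -0.5692)
v' = (0.5040, -0.4520, -0.7920)
ω' = (-1.0760, -0.5330, 0.6846)

new position p' = (2.5400, 0.3680, 1.3360)
v' = v + a·dt = (0.5040, -0.4520, -0.7920)
α = I⁻¹(τ − ω×Iω) = (-4.7000, -0.4125, -1.4429)
ω + α·dt = (-1.0760, -0.5330, 0.6846)
q⊗(0,ω) = (0.9249011, -0.2358788, -0.0482978, 0.6830709)
q + ½dt·q⊗(0,ω), renormalized = (0.5695, 0.2400, 0.5423, -0.5692)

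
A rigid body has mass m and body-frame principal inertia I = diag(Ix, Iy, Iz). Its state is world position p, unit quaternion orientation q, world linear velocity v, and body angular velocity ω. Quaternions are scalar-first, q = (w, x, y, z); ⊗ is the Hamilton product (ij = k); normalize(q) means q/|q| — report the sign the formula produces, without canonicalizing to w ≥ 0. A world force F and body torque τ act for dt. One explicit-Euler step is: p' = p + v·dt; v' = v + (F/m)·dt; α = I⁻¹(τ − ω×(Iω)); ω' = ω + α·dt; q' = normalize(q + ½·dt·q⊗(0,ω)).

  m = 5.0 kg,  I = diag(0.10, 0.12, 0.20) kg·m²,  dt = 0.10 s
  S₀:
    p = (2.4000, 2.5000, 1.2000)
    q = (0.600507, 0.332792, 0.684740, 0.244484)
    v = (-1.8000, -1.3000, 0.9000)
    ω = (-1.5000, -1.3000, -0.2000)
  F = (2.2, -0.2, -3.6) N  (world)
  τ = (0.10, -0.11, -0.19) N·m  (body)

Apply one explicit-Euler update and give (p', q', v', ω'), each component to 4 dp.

p' = (2.2200, 2.3700, 1.2900)
q' = (0.6691, 0.2953, 0.6276, 0.2669)
v' = (-1.7560, -1.3040, 0.8280)
ω' = (-1.4208, -1.3667, -0.3145)

angular accel α = (0.7920, -0.6667, -1.1450)
ω' = ω + α·dt = (-1.4208, -1.3667, -0.3145)
2q̇ = q⊗(0,ω) = (1.4382468, -0.7198793, -1.0808267, 0.4743790)
q + ½dt·q⊗(0,ω), renormalized = (0.6691, 0.2953, 0.6276, 0.2669)
a = (0.4400, -0.0400, -0.7200)
p + v·dt = (2.2200, 2.3700, 1.2900)
v + (F/m)dt = (-1.7560, -1.3040, 0.8280)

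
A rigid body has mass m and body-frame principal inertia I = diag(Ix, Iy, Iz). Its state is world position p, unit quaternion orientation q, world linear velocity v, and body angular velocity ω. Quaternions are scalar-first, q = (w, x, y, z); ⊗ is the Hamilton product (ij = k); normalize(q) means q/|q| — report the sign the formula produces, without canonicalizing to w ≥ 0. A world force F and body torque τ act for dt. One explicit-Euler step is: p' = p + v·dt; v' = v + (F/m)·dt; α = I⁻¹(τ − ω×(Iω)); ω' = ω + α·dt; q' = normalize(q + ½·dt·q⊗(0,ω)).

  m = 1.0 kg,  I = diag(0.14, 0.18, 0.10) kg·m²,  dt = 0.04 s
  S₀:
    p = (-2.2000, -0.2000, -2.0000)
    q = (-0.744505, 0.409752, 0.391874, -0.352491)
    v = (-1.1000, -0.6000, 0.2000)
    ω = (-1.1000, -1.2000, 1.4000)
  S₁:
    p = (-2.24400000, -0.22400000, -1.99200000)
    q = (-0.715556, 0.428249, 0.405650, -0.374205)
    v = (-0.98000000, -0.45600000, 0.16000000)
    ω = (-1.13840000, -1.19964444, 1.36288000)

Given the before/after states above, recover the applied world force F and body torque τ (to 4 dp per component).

F = (3.0000, 3.6000, -1.0000)
τ = (0.0000, -0.0600, -0.0400)

ω₁ − ω₀ = (-0.03840000, 0.00035556, -0.03712000)
applied torque τ = (0.0000, -0.0600, -0.0400)
velocity change Δv = (0.12000000, 0.14400000, -0.04000000)
m·(v₁−v₀)/dt = (3.0000, 3.6000, -1.0000)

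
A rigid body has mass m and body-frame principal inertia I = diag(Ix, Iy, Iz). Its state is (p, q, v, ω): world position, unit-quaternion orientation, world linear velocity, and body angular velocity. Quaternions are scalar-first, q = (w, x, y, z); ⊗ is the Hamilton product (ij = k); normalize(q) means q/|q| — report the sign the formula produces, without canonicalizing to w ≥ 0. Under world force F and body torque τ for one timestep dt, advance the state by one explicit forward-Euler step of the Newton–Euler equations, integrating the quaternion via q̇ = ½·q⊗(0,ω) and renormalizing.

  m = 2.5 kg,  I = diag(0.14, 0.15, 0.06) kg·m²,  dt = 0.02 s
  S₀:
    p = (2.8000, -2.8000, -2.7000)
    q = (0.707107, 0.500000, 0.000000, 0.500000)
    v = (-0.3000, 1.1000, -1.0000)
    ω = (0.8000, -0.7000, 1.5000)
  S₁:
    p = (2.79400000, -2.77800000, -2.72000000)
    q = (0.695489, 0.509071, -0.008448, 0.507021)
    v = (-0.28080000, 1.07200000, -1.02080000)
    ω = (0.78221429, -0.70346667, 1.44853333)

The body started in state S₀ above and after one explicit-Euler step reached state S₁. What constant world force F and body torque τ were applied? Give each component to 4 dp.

ω₁ − ω₀ = (-0.01778571, -0.00346667, -0.05146667)
applied torque τ = (-0.0300, 0.0700, -0.1600)
Δv = v₁−v₀ = (0.01920000, -0.02800000, -0.02080000)
m·(v₁−v₀)/dt = (2.4000, -3.5000, -2.6000)

F = (2.4000, -3.5000, -2.6000)
τ = (-0.0300, 0.0700, -0.1600)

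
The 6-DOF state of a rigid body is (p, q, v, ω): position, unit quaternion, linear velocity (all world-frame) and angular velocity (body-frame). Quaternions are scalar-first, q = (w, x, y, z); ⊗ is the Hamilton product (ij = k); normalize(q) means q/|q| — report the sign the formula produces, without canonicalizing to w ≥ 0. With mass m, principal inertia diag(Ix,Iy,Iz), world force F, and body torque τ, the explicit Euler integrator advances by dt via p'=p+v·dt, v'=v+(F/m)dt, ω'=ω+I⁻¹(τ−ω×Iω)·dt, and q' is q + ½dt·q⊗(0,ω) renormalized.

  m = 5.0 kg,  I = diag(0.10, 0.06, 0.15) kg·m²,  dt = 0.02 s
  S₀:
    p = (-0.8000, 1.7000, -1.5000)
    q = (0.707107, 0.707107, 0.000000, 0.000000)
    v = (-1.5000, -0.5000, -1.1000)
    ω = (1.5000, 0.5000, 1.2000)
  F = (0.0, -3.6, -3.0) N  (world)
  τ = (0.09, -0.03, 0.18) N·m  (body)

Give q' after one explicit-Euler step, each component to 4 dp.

q' = (0.6964, 0.7176, -0.0049, 0.0120)

q⊗(0,ω) = (-1.0606605, 1.0606605, -0.4949749, 1.2020819)
q + ½dt·q⊗(0,ω), renormalized = (0.6964, 0.7176, -0.0049, 0.0120)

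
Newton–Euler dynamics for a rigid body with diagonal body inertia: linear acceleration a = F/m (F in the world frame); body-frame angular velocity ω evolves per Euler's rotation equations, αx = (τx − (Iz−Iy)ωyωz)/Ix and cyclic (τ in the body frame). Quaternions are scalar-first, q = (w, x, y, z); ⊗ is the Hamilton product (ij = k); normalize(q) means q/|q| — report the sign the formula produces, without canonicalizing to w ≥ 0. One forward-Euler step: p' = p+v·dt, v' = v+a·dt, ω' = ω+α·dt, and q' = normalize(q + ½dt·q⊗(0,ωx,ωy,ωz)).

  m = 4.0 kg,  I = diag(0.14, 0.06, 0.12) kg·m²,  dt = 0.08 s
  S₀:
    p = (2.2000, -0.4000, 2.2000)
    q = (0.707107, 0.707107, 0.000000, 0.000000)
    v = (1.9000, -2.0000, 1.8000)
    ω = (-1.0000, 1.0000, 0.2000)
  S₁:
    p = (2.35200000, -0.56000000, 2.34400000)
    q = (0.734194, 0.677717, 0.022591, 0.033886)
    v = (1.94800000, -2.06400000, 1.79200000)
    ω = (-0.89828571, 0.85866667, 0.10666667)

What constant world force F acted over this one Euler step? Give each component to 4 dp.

F = (2.4000, -3.2000, -0.4000)

Δv = v₁−v₀ = (0.04800000, -0.06400000, -0.00800000)
F = m·Δv/dt = (2.4000, -3.2000, -0.4000)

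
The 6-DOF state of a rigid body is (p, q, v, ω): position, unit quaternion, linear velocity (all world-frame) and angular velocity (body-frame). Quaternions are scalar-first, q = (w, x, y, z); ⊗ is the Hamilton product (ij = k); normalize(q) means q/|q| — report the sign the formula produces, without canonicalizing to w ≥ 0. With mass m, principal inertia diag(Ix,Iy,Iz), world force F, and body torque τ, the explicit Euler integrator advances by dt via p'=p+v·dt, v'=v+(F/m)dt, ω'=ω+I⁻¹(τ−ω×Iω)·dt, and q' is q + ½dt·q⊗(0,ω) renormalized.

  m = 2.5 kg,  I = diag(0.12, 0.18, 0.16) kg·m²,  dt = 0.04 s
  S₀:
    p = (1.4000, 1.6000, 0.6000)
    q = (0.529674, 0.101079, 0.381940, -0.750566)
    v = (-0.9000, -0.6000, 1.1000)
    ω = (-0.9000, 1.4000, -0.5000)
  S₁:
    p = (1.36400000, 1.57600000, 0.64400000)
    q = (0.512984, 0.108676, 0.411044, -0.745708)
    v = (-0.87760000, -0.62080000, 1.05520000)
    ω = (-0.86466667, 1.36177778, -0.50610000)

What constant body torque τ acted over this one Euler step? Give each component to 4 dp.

rate change Δω = (0.03533333, -0.03822222, -0.00610000)
precession coupling = (0.0140, -0.0180, -0.0756)
τ = I·(Δω/dt) + ω₀×(Iω₀) = (0.1200, -0.1900, -0.1000)

τ = (0.1200, -0.1900, -0.1000)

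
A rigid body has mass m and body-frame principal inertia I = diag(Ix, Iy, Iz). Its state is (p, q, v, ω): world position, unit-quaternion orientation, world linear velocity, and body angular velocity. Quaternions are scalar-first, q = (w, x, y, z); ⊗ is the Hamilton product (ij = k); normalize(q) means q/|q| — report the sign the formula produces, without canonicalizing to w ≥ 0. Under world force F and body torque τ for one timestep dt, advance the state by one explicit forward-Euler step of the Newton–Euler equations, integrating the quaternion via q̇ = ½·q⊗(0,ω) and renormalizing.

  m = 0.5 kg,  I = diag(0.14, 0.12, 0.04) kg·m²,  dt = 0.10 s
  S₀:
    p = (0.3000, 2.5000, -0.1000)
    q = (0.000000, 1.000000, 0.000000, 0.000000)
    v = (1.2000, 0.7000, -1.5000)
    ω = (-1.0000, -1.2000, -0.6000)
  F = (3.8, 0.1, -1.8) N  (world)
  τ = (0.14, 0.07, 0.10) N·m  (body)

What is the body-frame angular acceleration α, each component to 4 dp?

α = (1.4114, 0.0833, 3.1000)

ω×(Iω) gyroscopic = (-0.0576, 0.0600, -0.0240)
angular accel α = (1.4114, 0.0833, 3.1000)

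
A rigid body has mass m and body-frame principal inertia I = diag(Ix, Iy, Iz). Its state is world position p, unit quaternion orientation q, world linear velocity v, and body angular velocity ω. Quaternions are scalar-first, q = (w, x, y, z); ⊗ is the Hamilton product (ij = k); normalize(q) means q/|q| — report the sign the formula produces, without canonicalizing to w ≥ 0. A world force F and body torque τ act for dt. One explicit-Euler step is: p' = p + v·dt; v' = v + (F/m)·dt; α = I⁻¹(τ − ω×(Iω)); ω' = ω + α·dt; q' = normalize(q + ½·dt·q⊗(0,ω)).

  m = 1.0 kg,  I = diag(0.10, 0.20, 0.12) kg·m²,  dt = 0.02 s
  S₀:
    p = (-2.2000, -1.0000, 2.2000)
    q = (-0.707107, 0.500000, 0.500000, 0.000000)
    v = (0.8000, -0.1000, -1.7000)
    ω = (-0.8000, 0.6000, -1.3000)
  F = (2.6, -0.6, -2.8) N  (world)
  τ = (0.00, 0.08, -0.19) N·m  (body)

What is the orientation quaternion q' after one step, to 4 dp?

q' = (-0.7060, 0.4991, 0.5022, 0.0162)

q⊗(0,ω) = (0.1000000, -0.0843144, 0.2257358, 1.6192391)
q' = normalize(q + ½dt·q⊗(0,ω)) = (-0.7060, 0.4991, 0.5022, 0.0162)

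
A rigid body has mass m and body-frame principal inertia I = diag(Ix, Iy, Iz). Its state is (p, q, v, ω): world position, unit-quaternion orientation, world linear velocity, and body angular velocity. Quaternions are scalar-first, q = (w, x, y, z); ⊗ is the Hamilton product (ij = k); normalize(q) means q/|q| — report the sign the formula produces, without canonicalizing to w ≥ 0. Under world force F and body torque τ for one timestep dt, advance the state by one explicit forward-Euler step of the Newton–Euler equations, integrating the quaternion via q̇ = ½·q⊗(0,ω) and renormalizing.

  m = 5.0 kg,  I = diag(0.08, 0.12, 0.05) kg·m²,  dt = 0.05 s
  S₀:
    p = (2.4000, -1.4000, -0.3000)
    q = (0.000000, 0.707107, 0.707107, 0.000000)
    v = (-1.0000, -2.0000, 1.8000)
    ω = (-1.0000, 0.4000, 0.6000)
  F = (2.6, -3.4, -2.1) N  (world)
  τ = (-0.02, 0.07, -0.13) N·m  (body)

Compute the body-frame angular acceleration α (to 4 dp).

precession coupling ω×(Iω) = (-0.0168, -0.0180, -0.0160)
α = I⁻¹(τ − ω×Iω) = (-0.0400, 0.7333, -2.2800)

α = (-0.0400, 0.7333, -2.2800)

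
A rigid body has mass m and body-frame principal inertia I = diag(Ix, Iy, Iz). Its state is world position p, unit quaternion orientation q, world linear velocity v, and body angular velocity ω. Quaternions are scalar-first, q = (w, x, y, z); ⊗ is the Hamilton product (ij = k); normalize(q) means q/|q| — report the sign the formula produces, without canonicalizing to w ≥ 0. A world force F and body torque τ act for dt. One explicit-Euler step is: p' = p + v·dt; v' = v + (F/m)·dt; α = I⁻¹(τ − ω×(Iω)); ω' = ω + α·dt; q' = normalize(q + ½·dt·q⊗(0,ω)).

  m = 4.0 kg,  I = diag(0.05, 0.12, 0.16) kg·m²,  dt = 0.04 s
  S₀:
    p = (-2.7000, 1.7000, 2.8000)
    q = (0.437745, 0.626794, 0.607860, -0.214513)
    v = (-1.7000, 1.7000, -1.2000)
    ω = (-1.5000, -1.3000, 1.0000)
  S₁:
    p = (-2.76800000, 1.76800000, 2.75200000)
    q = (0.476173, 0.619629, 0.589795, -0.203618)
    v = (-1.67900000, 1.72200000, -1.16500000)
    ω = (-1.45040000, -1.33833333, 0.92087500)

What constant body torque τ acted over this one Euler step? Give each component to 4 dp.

τ = (0.0100, 0.0500, -0.1800)

rate change Δω = (0.04960000, -0.03833333, -0.07912500)
τ = I·(Δω/dt) + ω₀×(Iω₀) = (0.0100, 0.0500, -0.1800)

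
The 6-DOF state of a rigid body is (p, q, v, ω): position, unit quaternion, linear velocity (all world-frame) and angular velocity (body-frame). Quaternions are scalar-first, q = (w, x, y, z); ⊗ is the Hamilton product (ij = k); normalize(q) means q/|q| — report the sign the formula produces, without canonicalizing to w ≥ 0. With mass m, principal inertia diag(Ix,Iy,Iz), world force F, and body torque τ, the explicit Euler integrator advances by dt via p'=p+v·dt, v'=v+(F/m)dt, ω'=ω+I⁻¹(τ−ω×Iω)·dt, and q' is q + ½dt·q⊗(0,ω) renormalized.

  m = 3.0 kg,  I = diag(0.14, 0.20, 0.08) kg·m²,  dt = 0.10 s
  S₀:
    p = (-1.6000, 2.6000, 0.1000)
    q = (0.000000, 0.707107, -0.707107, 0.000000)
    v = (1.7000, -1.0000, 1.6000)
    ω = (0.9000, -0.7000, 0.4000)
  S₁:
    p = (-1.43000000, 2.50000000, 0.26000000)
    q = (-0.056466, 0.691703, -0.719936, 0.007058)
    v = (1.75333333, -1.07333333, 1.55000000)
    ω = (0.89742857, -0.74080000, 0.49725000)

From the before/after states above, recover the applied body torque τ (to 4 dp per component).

τ = (0.0300, -0.0600, 0.0400)

ω₁ − ω₀ = (-0.00257143, -0.04080000, 0.09725000)
gyro term ω₀×Iω₀ = (0.0336, 0.0216, -0.0378)
I·α + gyro = (0.0300, -0.0600, 0.0400)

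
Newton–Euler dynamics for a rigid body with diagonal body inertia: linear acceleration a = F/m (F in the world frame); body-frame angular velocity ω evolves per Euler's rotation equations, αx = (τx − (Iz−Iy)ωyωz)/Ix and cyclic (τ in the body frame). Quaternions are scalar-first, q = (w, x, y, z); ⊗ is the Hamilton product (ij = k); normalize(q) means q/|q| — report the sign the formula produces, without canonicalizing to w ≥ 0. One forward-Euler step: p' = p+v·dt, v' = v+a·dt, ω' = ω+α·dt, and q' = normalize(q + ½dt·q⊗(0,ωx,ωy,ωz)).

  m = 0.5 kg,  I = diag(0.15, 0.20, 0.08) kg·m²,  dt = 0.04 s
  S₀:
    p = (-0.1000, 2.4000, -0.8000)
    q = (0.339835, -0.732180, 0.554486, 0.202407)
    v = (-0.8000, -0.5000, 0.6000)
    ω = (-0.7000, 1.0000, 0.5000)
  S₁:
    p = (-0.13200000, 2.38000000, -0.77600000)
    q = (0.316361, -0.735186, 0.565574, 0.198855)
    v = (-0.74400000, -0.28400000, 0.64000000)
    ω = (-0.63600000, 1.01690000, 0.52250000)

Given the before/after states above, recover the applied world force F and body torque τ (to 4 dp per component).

Δω = ω₁−ω₀ = (0.06400000, 0.01690000, 0.02250000)
gyro term ω₀×Iω₀ = (-0.0600, -0.0245, -0.0350)
τ = I·(Δω/dt) + ω₀×(Iω₀) = (0.1800, 0.0600, 0.0100)
Δv = v₁−v₀ = (0.05600000, 0.21600000, 0.04000000)
m·(v₁−v₀)/dt = (0.7000, 2.7000, 0.5000)

F = (0.7000, 2.7000, 0.5000)
τ = (0.1800, 0.0600, 0.0100)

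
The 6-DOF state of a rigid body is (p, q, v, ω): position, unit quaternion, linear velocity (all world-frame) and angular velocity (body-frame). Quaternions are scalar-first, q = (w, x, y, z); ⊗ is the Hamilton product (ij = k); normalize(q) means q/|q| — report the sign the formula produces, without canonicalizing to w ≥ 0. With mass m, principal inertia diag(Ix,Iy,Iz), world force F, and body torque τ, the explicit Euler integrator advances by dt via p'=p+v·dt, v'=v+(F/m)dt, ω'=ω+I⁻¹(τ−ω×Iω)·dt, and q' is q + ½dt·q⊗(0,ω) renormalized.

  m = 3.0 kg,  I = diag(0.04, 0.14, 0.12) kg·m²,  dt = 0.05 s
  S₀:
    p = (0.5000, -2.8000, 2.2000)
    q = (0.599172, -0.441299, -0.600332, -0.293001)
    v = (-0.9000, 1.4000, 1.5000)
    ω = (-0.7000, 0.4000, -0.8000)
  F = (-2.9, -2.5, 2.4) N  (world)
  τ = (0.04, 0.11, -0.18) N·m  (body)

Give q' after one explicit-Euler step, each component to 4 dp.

2q̇ = q⊗(0,ω) = (-0.3031773, 0.1780456, 0.0917303, -1.0760896)
q + ½dt·q⊗(0,ω), renormalized = (0.5914, -0.4367, -0.5978, -0.3198)

q' = (0.5914, -0.4367, -0.5978, -0.3198)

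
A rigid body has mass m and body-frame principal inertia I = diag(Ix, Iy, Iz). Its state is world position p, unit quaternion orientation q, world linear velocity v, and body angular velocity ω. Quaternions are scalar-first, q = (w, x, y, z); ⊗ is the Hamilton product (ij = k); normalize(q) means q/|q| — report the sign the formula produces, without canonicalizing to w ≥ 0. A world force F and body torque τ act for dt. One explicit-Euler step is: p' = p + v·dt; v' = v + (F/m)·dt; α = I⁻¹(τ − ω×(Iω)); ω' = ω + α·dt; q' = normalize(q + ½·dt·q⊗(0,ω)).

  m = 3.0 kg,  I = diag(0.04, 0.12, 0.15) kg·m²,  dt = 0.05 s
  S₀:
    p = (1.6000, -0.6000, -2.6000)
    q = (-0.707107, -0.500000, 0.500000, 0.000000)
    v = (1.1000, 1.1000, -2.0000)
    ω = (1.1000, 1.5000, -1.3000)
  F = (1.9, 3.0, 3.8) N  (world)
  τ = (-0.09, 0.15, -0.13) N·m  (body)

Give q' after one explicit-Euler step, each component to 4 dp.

q⊗(0,ω) = (-0.2000000, -1.4278177, -1.7106605, -0.3807609)
q + ½dt·q⊗(0,ω), renormalized = (-0.7110, -0.5348, 0.4565, -0.0095)

q' = (-0.7110, -0.5348, 0.4565, -0.0095)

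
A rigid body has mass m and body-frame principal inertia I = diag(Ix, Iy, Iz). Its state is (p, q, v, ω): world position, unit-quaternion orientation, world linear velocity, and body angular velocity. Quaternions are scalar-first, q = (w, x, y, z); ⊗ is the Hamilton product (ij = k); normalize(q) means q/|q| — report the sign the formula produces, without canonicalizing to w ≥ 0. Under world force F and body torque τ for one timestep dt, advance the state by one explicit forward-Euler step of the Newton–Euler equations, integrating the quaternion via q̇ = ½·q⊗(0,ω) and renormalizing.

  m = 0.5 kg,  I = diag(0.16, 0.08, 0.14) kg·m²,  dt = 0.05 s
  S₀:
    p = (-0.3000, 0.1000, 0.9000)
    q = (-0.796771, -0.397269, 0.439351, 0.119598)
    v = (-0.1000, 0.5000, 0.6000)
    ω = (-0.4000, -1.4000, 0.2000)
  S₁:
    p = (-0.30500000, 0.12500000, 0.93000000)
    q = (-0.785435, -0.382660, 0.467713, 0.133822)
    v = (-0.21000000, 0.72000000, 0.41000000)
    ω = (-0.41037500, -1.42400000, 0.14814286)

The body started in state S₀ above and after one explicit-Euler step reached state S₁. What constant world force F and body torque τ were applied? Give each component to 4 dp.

ω₁ − ω₀ = (-0.01037500, -0.02400000, -0.05185714)
τ = I·(Δω/dt) + ω₀×(Iω₀) = (-0.0500, -0.0400, -0.1900)
Δv = v₁−v₀ = (-0.11000000, 0.22000000, -0.19000000)
applied force F = (-1.1000, 2.2000, -1.9000)

F = (-1.1000, 2.2000, -1.9000)
τ = (-0.0500, -0.0400, -0.1900)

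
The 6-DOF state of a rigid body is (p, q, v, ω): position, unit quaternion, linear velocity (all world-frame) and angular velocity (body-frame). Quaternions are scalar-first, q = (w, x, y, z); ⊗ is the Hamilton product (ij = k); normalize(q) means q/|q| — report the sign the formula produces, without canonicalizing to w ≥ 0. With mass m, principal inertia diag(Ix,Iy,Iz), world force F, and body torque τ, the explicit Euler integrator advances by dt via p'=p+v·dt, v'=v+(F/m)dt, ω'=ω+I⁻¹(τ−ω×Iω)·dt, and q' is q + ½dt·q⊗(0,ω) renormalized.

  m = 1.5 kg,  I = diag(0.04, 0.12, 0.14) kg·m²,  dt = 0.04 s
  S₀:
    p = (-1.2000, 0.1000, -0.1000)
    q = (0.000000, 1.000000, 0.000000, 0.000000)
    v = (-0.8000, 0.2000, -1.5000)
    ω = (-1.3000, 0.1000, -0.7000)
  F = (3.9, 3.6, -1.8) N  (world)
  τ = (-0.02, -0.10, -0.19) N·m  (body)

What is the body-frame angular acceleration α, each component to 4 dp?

α = (-0.4650, -0.0750, -1.2829)

ω×(Iω) gyroscopic = (-0.0014, -0.0910, -0.0104)
α = I⁻¹(τ − ω×Iω) = (-0.4650, -0.0750, -1.2829)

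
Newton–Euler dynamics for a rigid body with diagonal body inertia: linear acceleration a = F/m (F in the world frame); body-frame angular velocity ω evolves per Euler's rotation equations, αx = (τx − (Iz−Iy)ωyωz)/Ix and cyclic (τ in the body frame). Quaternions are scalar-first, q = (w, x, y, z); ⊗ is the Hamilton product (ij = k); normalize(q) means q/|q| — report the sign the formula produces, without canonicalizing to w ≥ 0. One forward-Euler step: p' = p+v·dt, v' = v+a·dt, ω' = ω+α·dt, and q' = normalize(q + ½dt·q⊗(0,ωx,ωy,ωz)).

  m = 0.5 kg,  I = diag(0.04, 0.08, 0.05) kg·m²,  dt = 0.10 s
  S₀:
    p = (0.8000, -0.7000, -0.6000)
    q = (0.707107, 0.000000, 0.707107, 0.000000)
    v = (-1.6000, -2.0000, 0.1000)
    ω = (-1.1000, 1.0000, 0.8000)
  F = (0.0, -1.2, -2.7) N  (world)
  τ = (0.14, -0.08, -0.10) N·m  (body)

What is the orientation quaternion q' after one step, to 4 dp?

q' = (0.6694, -0.0106, 0.7398, 0.0669)

Hamilton product q⊗(0,ω) = (-0.7071070, -0.2121321, 0.7071070, 1.3435033)
q + ½dt·q⊗(0,ω), renormalized = (0.6694, -0.0106, 0.7398, 0.0669)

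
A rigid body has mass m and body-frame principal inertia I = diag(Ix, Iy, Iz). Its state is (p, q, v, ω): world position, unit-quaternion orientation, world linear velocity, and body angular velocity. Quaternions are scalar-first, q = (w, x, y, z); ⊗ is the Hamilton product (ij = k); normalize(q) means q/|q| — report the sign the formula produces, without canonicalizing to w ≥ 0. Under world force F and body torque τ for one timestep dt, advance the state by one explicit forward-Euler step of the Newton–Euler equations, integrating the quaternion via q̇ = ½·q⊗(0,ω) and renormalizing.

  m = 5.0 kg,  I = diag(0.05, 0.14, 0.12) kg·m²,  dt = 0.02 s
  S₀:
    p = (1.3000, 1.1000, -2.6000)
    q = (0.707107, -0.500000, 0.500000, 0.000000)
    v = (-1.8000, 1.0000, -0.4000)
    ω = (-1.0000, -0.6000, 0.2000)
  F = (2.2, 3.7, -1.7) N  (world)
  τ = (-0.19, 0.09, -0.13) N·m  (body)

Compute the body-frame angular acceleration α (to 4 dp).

α = (-3.8480, 0.5429, -1.5333)

precession coupling ω×(Iω) = (0.0024, 0.0140, 0.0540)
(τ − ω×Iω)/I = (-3.8480, 0.5429, -1.5333)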